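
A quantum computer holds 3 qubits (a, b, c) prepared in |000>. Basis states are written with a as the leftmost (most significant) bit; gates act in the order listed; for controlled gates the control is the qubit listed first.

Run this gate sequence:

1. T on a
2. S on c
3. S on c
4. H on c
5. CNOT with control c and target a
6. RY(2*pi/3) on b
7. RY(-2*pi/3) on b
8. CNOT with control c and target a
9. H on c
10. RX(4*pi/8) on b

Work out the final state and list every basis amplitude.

The resulting statevector has amplitude sqrt(2)/2 on |000>, -sqrt(2)*I/2 on |010>, and 0 on every other basis state. Key observation: steps 4-9 multiply out to the identity, so the circuit reduces to the remaining gates.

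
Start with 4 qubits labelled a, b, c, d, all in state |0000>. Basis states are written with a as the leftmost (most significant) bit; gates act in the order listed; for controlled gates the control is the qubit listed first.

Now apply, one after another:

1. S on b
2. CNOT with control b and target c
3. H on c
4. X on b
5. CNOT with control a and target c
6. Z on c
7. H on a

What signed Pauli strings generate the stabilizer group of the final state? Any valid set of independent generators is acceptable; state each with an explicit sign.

The final state is stabilized by the group generated by +XIII, -IIXI, -IZII, +IIIZ; other independent generating sets are equally valid.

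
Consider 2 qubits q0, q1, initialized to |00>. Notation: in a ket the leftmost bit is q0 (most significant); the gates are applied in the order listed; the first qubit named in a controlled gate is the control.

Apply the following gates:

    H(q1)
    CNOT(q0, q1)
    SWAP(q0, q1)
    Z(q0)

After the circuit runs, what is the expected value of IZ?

The observable IZ averages to 1.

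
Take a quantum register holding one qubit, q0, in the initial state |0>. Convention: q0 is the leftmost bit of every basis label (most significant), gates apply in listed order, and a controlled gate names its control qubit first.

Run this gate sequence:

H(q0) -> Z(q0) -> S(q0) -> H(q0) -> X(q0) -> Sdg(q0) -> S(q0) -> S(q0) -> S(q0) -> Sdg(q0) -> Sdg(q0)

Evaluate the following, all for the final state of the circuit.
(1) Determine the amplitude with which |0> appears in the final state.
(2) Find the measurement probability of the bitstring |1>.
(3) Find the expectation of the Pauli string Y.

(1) |0> carries amplitude 1/2 + I/2 in the final state.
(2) A full measurement returns |1> with probability 1/2.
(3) The observable Y averages to -1.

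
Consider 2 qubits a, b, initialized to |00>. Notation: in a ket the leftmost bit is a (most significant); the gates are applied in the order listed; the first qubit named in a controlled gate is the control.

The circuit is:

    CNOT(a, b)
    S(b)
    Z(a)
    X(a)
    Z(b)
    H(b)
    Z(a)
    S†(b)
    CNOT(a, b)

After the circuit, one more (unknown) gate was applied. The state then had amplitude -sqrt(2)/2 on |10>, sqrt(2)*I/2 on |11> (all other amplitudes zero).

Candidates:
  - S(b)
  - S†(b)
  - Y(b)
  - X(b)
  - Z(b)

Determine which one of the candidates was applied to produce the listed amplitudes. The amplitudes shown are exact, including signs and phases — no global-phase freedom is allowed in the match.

The applied gate was X(b).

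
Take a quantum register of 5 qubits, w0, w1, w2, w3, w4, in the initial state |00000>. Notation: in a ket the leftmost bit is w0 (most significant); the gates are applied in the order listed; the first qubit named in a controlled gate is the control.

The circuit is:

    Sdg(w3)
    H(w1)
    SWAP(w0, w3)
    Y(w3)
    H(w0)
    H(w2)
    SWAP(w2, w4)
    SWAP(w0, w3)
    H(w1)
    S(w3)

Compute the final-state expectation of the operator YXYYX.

The observable YXYYX averages to 0.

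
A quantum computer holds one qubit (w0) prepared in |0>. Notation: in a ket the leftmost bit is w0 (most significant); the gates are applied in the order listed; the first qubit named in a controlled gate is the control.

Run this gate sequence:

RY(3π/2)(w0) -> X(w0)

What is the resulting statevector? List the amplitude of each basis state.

The resulting statevector has amplitude sqrt(2)/2 on |0>, -sqrt(2)/2 on |1>.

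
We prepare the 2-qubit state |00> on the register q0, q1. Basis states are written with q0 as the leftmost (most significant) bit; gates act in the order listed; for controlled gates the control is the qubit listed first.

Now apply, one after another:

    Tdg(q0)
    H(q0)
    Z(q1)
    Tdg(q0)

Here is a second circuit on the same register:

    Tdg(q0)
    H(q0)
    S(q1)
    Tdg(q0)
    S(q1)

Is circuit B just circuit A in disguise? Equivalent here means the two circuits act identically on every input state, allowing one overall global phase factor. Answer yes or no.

Yes, they are equivalent — the unitaries differ by at most a global phase.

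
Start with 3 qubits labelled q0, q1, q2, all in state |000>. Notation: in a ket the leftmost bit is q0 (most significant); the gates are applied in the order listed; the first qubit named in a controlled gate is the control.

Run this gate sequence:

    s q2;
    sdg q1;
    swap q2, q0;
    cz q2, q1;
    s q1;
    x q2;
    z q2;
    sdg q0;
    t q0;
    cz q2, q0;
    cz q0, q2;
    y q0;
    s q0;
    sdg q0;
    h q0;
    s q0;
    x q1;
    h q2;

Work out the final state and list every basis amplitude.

The final amplitudes are 0 on |000>, 0 on |001>, -I/2 on |010>, I/2 on |011>, 0 on |100>, 0 on |101>, -1/2 on |110>, 1/2 on |111>. Key observation: the block from step 13 through step 14 cancels to the identity and can be dropped.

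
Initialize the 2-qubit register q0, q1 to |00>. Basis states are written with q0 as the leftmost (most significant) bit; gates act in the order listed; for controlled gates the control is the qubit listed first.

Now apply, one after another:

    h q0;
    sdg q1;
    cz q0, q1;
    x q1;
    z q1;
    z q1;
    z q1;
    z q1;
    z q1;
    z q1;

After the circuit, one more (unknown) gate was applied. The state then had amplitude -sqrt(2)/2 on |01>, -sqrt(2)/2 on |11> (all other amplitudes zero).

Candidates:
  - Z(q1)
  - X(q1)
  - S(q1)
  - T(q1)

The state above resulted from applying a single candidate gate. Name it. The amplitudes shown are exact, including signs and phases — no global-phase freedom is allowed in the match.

The unique candidate consistent with the amplitudes is Z(q1). Key observation: steps 5-10 multiply out to the identity, so the circuit reduces to the remaining gates.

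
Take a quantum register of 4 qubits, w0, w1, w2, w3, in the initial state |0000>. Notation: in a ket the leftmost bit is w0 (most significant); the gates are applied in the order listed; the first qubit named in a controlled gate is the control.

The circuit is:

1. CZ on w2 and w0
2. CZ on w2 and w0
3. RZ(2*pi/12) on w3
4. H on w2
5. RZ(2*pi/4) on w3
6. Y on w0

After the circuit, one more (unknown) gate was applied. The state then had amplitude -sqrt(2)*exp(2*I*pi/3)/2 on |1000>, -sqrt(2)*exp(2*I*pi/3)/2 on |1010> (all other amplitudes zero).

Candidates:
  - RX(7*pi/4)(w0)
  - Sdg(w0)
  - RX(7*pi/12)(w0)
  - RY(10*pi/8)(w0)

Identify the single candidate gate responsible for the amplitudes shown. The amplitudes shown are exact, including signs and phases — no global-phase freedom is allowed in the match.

The applied gate was Sdg(w0). Key observation: the block from step 1 through step 2 cancels to the identity and can be dropped.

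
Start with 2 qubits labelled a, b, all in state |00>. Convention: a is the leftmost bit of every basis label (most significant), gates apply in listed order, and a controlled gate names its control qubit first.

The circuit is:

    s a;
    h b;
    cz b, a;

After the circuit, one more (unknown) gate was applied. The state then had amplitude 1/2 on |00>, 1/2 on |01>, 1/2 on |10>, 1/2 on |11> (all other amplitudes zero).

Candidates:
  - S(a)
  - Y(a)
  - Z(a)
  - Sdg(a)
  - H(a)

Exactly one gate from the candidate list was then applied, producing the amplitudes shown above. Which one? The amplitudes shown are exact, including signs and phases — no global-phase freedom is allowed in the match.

The unique candidate consistent with the amplitudes is H(a).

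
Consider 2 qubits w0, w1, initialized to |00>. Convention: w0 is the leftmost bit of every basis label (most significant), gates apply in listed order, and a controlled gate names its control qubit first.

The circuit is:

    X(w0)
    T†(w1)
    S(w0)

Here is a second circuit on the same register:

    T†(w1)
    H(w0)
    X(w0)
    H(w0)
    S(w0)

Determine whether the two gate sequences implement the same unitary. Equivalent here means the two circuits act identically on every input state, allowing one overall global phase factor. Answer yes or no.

No, they are not equivalent — no single phase factor reconciles the two unitaries.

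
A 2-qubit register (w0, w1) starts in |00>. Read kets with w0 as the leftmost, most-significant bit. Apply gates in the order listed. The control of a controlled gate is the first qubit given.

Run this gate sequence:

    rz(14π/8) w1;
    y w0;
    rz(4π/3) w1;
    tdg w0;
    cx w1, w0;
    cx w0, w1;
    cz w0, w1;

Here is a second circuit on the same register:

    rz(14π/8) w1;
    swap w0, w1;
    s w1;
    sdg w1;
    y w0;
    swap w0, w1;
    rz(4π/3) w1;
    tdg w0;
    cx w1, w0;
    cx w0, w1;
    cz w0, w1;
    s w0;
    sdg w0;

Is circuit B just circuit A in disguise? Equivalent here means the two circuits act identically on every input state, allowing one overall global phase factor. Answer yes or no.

No — the two circuits implement different unitaries, even allowing a global phase.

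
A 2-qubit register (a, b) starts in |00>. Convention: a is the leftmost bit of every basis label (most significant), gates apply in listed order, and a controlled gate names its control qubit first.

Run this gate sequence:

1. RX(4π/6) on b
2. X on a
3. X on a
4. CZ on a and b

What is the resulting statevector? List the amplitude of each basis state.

After the circuit, the state carries amplitude 1/2 on |00>, -sqrt(3)*I/2 on |01>, 0 on |10>, 0 on |11>.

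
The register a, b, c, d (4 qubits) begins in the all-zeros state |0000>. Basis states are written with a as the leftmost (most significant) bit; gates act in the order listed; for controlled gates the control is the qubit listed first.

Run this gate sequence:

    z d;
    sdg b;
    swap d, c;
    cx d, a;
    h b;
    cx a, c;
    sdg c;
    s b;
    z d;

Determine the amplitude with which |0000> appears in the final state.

The final state's coefficient on |0000> equals sqrt(2)/2.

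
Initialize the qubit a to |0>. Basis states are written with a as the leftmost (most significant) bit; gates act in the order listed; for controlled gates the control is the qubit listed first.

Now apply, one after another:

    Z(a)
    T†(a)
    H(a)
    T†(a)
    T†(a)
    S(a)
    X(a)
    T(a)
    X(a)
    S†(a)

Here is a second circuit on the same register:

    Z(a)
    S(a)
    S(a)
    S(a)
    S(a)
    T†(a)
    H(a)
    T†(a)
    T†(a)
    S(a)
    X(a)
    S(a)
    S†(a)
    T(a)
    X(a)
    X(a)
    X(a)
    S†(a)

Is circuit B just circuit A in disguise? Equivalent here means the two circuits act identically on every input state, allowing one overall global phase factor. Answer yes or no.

Yes: on every input state the two circuits agree up to one overall phase factor.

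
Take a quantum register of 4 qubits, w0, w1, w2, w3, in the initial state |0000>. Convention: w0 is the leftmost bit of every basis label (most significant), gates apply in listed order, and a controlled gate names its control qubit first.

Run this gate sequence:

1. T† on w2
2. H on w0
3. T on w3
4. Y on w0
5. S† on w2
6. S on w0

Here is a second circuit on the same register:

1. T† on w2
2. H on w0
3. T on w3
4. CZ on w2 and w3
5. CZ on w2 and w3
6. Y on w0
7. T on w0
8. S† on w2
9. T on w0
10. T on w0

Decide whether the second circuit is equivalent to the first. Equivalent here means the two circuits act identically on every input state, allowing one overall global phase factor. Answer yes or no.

No — the two circuits implement different unitaries, even allowing a global phase.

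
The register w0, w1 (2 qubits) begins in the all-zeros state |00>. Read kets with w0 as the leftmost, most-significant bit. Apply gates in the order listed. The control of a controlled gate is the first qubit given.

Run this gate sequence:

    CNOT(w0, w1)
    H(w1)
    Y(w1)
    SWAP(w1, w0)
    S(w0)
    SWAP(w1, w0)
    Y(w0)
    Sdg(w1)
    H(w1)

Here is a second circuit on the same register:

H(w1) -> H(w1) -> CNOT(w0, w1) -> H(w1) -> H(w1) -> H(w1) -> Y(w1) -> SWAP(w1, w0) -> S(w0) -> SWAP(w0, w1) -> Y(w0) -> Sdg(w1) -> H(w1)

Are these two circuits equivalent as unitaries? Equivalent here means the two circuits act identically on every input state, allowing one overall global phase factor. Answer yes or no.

Yes — the two circuits implement the same unitary up to a global phase.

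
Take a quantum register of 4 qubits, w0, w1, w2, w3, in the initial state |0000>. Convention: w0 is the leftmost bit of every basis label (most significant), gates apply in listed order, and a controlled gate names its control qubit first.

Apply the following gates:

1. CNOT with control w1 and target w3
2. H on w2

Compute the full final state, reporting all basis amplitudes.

The resulting statevector has amplitude sqrt(2)/2 on |0000>, sqrt(2)/2 on |0010>, and 0 on every other basis state.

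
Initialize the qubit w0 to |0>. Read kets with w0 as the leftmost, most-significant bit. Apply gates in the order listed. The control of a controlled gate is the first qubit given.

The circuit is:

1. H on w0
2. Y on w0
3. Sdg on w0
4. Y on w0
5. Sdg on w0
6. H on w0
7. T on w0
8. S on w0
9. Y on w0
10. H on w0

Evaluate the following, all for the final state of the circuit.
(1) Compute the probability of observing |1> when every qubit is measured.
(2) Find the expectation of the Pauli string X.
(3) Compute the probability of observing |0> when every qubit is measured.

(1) The probability of measuring |1> is 1/2.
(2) The observable X averages to -1.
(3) Outcome |0> occurs with probability 1/2.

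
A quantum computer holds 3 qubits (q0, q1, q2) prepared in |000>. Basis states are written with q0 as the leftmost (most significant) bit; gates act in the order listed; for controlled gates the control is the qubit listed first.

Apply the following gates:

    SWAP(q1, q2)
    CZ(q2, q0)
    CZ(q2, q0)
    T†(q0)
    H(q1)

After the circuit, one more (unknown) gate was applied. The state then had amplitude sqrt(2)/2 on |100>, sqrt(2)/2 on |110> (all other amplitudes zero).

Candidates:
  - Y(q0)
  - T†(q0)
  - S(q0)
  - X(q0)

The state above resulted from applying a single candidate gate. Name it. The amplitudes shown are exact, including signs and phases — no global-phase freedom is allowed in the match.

The applied gate was X(q0). Key observation: gates 2-3 undo each other exactly, leaving only the rest of the circuit to track.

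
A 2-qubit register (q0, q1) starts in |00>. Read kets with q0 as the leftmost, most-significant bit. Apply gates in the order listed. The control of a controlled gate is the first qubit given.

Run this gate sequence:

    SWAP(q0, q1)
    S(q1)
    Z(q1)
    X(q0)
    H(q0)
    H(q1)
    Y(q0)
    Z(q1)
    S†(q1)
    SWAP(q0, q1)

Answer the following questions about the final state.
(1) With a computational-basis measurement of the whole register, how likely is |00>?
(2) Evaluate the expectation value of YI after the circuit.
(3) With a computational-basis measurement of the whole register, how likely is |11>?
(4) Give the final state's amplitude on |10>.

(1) The probability of measuring |00> is 1/4.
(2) In the final state, YI has expectation 1.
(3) Outcome |11> occurs with probability 1/4.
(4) The final state's coefficient on |10> equals -1/2.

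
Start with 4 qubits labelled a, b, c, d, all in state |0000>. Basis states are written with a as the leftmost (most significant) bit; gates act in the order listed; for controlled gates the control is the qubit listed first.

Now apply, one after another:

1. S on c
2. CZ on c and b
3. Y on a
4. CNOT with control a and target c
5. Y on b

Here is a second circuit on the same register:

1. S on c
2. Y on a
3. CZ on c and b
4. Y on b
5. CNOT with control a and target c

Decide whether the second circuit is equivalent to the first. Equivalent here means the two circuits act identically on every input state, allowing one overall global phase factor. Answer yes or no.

Yes: on every input state the two circuits agree up to one overall phase factor.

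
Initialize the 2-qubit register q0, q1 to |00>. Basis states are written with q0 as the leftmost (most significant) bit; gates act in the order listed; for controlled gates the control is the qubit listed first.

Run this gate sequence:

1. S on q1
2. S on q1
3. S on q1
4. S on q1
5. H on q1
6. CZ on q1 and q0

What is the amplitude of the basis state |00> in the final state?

The amplitude on |00> is sqrt(2)/2.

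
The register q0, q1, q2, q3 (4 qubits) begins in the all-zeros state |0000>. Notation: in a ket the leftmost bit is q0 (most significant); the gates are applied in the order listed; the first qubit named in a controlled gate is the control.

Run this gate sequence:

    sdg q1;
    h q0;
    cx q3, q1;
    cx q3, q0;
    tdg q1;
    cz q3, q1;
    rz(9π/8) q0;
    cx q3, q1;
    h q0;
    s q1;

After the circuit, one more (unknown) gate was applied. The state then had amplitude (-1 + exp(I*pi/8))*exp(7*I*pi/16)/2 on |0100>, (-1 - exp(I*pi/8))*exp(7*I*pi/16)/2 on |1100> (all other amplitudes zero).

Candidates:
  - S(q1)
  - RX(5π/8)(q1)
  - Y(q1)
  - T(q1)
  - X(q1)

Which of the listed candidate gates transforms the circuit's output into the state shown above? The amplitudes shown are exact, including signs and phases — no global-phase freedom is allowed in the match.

The applied gate was X(q1).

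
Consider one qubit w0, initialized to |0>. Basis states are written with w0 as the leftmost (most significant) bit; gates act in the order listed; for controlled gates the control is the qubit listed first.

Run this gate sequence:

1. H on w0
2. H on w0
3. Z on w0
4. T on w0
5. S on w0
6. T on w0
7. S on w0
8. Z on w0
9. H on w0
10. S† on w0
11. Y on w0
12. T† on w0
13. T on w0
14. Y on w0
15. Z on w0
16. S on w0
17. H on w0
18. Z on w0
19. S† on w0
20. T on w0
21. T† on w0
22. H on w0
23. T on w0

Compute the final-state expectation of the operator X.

The observable X averages to -sqrt(2)/2. Key observation: steps 11-14 multiply out to the identity, so the circuit reduces to the remaining gates.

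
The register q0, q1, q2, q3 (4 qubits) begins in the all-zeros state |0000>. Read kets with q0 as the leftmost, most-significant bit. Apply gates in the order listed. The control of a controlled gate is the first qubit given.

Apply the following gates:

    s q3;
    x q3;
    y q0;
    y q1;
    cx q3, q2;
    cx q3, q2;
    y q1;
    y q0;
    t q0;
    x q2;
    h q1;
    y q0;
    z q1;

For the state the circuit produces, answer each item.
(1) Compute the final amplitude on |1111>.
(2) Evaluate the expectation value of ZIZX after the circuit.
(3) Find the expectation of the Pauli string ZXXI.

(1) |1111> carries amplitude -sqrt(2)*I/2 in the final state. Key observation: gates 3-8 undo each other exactly, leaving only the rest of the circuit to track.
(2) The observable ZIZX averages to 0.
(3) The observable ZXXI averages to 0.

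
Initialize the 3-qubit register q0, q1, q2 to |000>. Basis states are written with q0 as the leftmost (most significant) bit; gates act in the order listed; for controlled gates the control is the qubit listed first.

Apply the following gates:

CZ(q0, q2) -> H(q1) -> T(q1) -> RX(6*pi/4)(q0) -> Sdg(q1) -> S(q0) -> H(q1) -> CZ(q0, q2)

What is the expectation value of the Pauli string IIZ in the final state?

The expectation value of IIZ is 1.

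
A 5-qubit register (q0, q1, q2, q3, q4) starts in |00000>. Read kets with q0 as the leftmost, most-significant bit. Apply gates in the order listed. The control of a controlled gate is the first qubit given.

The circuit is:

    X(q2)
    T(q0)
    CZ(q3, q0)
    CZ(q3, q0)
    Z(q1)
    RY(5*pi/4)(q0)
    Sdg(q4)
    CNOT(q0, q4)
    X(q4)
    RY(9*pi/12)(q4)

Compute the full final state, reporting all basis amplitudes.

The resulting statevector has amplitude sqrt(2)/4 on |00100>, -1/2 + sqrt(2)/4 on |00101>, sqrt(2)/4 on |10100>, sqrt(2)/4 + 1/2 on |10101>, and 0 on every other basis state. Key observation: gates 3-4 undo each other exactly, leaving only the rest of the circuit to track.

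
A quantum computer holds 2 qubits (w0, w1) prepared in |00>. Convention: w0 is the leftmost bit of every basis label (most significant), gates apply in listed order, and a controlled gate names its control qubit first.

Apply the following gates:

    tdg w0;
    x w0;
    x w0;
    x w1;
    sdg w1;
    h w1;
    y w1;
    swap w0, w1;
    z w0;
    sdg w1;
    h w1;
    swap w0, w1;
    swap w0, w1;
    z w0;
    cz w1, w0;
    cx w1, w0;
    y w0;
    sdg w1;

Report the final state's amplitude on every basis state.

The final amplitudes are -I/2 on |00>, -1/2 on |01>, I/2 on |10>, -1/2 on |11>.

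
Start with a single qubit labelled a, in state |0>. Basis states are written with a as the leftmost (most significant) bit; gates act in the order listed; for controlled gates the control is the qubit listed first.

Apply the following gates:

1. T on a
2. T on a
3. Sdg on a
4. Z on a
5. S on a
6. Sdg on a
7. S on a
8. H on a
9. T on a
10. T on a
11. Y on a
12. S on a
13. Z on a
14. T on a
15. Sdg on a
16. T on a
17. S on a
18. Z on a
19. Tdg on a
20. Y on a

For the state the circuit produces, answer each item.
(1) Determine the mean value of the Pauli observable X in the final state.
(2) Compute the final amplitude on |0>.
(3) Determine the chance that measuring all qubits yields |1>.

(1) In the final state, X has expectation sqrt(2)/2.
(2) |0> carries amplitude sqrt(2)*exp(3*I*pi/4)/2 in the final state.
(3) Outcome |1> occurs with probability 1/2.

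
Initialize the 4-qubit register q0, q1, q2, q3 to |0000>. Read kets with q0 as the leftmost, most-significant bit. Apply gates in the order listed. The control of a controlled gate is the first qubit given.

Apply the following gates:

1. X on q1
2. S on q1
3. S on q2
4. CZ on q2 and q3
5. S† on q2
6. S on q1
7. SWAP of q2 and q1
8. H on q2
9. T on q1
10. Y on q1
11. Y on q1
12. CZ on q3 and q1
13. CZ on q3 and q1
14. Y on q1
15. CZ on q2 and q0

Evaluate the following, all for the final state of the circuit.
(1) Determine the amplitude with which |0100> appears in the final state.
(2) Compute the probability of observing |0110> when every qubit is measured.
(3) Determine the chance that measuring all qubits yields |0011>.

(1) |0100> carries amplitude -sqrt(2)*I/2 in the final state. Key observation: the block from step 11 through step 14 cancels to the identity and can be dropped.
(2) The probability of measuring |0110> is 1/2.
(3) A full measurement returns |0011> with probability 0.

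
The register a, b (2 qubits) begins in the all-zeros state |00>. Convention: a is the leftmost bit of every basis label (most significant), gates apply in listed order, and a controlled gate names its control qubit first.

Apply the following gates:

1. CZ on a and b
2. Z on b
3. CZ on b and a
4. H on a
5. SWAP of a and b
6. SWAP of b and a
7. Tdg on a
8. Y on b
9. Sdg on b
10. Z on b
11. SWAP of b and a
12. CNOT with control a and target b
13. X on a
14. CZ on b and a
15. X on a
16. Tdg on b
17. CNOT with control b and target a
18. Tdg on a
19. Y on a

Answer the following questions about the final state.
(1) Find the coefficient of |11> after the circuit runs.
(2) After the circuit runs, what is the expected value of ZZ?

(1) |11> carries amplitude -sqrt(2)*exp(I*pi/4)/2 in the final state.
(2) In the final state, ZZ has expectation 1.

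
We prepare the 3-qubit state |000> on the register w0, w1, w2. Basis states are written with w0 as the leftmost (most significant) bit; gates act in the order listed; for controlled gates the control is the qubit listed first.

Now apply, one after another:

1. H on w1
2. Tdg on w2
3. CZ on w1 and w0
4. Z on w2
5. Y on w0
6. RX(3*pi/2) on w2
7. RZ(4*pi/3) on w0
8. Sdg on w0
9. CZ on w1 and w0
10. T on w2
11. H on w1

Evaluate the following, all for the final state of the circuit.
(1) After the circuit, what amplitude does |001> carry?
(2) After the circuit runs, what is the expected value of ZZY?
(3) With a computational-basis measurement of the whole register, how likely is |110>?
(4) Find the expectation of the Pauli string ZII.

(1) The final state's coefficient on |001> equals 0.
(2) The observable ZZY averages to sqrt(2)/2.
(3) A full measurement returns |110> with probability 1/2.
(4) The observable ZII averages to -1.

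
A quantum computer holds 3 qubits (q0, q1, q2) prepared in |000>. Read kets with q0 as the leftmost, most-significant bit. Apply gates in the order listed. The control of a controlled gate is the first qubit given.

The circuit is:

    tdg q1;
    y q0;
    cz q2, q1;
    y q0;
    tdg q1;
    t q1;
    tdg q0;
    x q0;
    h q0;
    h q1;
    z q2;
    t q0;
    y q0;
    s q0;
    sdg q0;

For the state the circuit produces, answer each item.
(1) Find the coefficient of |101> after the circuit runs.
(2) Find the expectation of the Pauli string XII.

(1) The final state's coefficient on |101> equals 0. Key observation: steps 14-15 multiply out to the identity, so the circuit reduces to the remaining gates.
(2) In the final state, XII has expectation sqrt(2)/2.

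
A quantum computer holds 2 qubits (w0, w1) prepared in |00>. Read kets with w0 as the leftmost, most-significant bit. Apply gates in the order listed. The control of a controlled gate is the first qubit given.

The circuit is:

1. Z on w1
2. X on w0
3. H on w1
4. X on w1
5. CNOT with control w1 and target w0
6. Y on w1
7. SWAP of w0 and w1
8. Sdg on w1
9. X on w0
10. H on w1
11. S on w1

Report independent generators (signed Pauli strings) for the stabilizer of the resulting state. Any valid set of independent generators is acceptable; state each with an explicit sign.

One valid set of independent stabilizer generators is -YZ, -ZY (any independent generating set of the same group is equally correct).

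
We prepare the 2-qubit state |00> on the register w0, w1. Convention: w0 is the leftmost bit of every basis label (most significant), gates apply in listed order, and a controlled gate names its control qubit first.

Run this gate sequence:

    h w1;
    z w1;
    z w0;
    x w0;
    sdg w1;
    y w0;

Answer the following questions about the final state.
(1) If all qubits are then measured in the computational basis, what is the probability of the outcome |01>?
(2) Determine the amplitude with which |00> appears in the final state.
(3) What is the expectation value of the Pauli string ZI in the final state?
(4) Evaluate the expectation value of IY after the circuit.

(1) A full measurement returns |01> with probability 1/2.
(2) |00> carries amplitude -sqrt(2)*I/2 in the final state.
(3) In the final state, ZI has expectation 1.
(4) The observable IY averages to 1.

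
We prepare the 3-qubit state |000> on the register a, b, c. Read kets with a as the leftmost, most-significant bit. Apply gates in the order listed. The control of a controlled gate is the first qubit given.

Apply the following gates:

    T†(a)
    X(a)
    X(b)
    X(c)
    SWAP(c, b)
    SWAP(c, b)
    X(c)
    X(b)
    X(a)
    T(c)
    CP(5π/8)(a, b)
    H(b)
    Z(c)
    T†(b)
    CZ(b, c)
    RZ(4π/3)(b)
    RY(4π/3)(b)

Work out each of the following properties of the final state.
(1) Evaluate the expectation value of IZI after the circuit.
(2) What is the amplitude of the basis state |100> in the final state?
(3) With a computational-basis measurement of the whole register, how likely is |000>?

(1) The observable IZI averages to -3*sqrt(2)/8 - sqrt(6)/8. Key observation: the block from step 2 through step 9 cancels to the identity and can be dropped.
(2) The final state's coefficient on |100> equals 0.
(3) Outcome |000> occurs with probability -3*sqrt(2)/16 - sqrt(6)/16 + 1/2.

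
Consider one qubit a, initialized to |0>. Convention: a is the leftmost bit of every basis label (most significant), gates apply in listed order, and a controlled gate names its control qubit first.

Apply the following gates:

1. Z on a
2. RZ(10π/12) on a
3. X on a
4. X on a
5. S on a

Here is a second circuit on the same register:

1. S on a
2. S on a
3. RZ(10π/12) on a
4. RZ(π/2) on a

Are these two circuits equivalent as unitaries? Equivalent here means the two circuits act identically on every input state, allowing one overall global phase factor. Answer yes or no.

Yes: on every input state the two circuits agree up to one overall phase factor.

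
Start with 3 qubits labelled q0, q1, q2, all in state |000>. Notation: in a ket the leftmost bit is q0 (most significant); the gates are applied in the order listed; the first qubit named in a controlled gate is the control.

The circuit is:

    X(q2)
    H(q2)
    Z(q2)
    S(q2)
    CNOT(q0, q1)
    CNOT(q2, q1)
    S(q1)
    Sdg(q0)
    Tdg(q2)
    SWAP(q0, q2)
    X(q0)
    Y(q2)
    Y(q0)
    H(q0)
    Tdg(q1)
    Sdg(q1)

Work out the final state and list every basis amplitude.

After the circuit, the state carries amplitude 0 on |000>, 1/2 on |001>, 0 on |010>, -1/2 on |011>, 0 on |100>, 1/2 on |101>, 0 on |110>, 1/2 on |111>.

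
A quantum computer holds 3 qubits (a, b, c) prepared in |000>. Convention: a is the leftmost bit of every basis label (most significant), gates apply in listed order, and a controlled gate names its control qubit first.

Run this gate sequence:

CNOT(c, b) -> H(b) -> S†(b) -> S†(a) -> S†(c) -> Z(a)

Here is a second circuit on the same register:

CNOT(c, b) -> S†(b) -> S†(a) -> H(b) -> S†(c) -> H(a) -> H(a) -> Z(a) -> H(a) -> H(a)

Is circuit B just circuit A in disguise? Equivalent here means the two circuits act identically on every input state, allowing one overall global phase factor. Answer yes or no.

No — the two circuits implement different unitaries, even allowing a global phase.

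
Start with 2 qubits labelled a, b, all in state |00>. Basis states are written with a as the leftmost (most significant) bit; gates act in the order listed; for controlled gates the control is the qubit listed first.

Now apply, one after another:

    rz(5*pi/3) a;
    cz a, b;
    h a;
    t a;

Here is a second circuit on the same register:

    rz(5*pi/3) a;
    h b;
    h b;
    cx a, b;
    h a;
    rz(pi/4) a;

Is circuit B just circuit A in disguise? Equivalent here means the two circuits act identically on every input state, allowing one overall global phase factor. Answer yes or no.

No, they are not equivalent — no single phase factor reconciles the two unitaries.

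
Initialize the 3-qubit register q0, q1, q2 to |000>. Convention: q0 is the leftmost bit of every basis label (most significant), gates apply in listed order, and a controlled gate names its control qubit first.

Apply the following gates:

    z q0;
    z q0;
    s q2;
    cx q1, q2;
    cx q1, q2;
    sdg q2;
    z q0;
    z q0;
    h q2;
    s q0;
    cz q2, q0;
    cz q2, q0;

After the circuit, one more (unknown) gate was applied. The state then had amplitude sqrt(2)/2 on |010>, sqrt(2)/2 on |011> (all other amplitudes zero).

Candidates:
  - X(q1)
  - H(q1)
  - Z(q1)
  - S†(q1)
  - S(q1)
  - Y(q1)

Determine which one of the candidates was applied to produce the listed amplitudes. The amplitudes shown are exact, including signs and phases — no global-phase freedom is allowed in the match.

The applied gate was X(q1). Key observation: gates 1-8 undo each other exactly, leaving only the rest of the circuit to track.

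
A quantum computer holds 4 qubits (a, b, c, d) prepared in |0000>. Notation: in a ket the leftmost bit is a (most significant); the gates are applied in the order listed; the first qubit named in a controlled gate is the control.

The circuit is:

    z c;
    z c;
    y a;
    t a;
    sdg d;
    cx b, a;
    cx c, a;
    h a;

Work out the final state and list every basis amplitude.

After the circuit, the state carries amplitude sqrt(2)*exp(3*I*pi/4)/2 on |0000>, -sqrt(2)*exp(3*I*pi/4)/2 on |1000>, and 0 on every other basis state.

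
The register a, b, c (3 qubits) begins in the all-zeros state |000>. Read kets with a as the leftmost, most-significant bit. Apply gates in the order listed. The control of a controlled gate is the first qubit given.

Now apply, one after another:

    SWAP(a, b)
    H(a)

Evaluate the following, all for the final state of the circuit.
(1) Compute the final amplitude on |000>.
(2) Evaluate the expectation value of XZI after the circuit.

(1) |000> carries amplitude sqrt(2)/2 in the final state.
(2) In the final state, XZI has expectation 1.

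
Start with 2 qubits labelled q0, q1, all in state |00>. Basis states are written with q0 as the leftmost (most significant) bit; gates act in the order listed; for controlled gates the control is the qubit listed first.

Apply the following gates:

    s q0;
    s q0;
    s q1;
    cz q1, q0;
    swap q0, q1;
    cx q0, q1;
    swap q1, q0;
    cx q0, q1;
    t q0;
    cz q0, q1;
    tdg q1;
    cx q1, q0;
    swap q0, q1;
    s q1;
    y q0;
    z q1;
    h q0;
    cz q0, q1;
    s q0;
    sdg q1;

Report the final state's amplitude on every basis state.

The final amplitudes are sqrt(2)*I/2 on |00>, 0 on |01>, sqrt(2)/2 on |10>, 0 on |11>.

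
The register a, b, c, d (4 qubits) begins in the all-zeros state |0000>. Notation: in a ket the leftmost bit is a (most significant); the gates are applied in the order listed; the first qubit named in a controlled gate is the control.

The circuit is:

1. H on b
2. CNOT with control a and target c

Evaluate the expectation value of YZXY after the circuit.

In the final state, YZXY has expectation 0.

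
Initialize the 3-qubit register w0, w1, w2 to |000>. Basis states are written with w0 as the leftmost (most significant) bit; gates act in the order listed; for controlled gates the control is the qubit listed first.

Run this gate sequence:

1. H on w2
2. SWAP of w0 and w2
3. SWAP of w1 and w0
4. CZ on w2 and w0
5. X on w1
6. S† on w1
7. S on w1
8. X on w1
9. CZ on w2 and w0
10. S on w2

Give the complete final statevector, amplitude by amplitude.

After the circuit, the state carries amplitude sqrt(2)/2 on |000>, sqrt(2)/2 on |010>, and 0 on every other basis state. Key observation: the block from step 4 through step 9 cancels to the identity and can be dropped.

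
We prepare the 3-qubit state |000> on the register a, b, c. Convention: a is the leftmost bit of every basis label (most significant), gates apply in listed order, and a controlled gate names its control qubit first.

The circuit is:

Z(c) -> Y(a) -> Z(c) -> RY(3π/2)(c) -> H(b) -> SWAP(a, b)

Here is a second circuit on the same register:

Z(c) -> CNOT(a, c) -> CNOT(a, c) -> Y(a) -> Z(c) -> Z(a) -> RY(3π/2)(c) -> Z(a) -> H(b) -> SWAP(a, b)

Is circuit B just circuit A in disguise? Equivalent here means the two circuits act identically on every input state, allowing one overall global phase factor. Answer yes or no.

Yes, they are equivalent — the unitaries differ by at most a global phase.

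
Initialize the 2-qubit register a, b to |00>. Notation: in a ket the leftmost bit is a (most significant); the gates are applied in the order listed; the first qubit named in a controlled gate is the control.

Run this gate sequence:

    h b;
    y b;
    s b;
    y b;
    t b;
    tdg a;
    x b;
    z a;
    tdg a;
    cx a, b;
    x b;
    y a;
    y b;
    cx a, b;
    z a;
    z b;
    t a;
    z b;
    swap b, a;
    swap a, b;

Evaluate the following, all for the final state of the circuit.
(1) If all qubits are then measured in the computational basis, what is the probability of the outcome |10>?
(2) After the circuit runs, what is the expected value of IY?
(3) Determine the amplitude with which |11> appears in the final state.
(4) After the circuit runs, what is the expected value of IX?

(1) A full measurement returns |10> with probability 1/2.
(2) In the final state, IY has expectation sqrt(2)/2.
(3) The amplitude on |11> is -sqrt(2)*I/2.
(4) The expectation value of IX is -sqrt(2)/2.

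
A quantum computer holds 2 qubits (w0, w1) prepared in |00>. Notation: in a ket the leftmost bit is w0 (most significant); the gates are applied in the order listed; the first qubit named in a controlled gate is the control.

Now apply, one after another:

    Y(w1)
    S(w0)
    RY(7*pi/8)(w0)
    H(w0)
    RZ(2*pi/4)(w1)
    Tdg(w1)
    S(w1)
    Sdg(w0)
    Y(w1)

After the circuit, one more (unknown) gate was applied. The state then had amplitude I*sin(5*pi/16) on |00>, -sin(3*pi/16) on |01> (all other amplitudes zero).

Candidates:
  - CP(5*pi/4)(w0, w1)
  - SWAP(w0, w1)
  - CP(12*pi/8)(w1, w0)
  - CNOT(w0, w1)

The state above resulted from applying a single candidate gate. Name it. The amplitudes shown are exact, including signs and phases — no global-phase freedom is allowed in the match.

It was SWAP(w0, w1) that produced the state shown.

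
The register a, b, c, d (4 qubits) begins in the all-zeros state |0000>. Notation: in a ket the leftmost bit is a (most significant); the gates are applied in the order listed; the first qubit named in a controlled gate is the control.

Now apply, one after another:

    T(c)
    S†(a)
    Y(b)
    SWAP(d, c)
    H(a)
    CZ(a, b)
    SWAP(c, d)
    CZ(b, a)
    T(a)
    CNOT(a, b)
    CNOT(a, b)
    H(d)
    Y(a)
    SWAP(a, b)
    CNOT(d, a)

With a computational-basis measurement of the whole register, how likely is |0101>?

A full measurement returns |0101> with probability 1/4. Key observation: gates 10-11 undo each other exactly, leaving only the rest of the circuit to track.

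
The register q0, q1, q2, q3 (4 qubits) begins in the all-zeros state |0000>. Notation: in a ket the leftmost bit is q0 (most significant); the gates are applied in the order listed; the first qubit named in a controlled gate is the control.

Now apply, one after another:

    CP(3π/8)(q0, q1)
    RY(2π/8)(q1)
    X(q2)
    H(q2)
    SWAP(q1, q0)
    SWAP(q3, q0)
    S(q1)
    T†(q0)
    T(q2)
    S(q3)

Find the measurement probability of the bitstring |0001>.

Outcome |0001> occurs with probability 1/4 - sqrt(2)/8.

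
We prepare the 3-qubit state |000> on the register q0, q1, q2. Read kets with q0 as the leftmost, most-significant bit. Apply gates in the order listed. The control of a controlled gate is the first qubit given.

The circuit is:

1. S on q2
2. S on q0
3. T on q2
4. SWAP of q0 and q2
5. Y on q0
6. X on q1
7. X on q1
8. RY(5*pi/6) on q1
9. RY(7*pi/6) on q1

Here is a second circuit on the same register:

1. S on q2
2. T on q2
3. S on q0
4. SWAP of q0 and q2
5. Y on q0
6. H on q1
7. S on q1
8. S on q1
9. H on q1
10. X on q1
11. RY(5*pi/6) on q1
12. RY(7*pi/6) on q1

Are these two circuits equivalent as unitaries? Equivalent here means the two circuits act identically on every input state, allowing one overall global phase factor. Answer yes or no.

Yes — the two circuits implement the same unitary up to a global phase.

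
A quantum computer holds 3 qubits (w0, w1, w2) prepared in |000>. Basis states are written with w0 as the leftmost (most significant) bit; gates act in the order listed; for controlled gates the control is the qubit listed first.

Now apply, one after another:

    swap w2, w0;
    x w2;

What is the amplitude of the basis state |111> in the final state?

The amplitude on |111> is 0.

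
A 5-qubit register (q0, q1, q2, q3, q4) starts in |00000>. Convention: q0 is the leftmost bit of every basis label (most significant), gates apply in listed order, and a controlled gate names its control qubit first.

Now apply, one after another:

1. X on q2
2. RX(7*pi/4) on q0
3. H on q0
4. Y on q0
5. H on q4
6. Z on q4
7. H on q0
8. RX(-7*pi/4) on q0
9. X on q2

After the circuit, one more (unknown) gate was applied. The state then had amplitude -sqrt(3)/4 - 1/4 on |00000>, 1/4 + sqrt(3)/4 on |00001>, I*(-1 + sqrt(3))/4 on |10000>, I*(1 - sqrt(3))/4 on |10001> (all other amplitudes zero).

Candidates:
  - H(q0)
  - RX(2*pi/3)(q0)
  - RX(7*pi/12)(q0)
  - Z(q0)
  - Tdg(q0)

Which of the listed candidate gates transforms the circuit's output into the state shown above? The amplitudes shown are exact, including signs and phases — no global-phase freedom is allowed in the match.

The applied gate was RX(2*pi/3)(q0).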